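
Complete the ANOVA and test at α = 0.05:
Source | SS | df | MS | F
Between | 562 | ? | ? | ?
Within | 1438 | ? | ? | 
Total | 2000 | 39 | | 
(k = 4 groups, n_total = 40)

df_between = 3, df_within = 36. MS_between = 187.33, MS_within = 39.94. F = 4.69, F_crit ≈ 2.866. Reject H₀.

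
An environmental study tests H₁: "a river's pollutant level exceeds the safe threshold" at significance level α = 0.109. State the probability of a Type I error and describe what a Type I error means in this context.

P(Type I error) = α = 0.109. A Type I error is rejecting H₀ when H₀ is actually true (false positive) — here, concluding that a river's pollutant level exceeds the safe threshold when in fact this is not the case. Consequence: shutting down a compliant factory unnecessarily.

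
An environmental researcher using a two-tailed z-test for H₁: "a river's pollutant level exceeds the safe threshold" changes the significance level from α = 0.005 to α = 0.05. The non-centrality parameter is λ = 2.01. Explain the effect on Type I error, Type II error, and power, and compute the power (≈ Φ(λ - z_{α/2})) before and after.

Increasing α from 0.005 to 0.05:
• Type I error rate increases (α is the Type I rate by definition).
• Critical value moves from z_{α/2} = 2.807 to 1.96, so power = Φ(λ - z_{α/2}) goes from Φ(2.01 - 2.807) = 0.213 to Φ(2.01 - 1.96) = 0.52.
• Type II error rate β = 1 - power therefore decreases (0.787 → 0.48).
Appropriate when false negatives are costly — here, allowing unsafe pollution to continue.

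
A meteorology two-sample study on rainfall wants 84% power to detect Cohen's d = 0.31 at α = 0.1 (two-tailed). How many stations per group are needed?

z_{α/2} = 1.645, z_β = Φ⁻¹(0.84) = 0.994. For small effect (d = 0.31): n per group = 2(z_{α/2} + z_β)²/d² = 2(1.645 + 0.994)²/0.31² = 144.9 → 145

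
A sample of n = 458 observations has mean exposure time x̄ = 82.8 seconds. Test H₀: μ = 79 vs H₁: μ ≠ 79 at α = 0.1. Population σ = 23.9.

z = (x̄ - μ₀)/(σ/√n) = (82.8 - 79)/(23.9/√458) = 3.403. Critical value: ±1.645. Since |3.403| > 1.645, Reject H₀.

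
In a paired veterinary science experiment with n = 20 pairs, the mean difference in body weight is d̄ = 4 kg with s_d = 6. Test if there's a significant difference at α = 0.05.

t = d̄/(s_d/√n) = 4/(6/√20) = 2.981. df = 19, critical t = ±2.093. Reject H₀.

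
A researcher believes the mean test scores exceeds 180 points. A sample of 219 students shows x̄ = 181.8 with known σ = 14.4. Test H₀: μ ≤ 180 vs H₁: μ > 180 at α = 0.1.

z = 1.85. Critical value: 1.28. Reject H₀.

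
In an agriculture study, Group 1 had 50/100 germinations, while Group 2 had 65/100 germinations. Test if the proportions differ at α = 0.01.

p̂₁ = 0.5, p̂₂ = 0.65, pooled p̂ = 0.575. z = -2.146. Critical: ±2.576. Fail to reject H₀.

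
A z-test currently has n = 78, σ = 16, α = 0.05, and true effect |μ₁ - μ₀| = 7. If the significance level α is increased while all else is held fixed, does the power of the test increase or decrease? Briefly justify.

Power increases: a larger α lowers the critical value, so more of the H₁ sampling distribution falls in the rejection region.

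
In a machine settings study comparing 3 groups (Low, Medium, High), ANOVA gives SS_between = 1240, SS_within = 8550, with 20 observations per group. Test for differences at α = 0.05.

df_between = 2, df_within = 57. F = MS_between/MS_within = 620.0/150.0 = 4.133. F_crit ≈ 3.159. Reject H₀. At least one mean differs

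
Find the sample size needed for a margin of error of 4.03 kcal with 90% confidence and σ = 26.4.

n = (z*σ/E)² = (1.645×26.4/4.03)² = 116.1 → n = 117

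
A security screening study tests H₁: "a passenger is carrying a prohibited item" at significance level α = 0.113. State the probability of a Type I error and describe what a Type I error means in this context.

P(Type I error) = α = 0.113. A Type I error is rejecting H₀ when H₀ is actually true (false positive) — here, concluding that a passenger is carrying a prohibited item when in fact this is not the case. Consequence: detaining an innocent passenger — delay and inconvenience.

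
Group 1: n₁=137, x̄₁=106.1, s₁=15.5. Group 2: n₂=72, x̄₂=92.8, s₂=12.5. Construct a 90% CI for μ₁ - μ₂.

Difference = 13.3. SE = √(15.5²/137 + 12.5²/72) = 1.981. CI = (10.04, 16.56)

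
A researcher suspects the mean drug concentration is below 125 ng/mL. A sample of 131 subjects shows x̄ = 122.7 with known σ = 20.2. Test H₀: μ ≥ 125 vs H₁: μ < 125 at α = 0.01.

z = -1.303. Critical value: -2.33. Fail to reject H₀.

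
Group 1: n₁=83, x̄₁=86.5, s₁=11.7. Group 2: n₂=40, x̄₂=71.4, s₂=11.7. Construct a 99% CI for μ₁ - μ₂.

Difference = 15.1. SE = √(11.7²/83 + 11.7²/40) = 2.252. CI = (9.3, 20.9)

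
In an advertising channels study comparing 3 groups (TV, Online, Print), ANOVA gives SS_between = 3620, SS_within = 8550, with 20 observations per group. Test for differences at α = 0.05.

df_between = 2, df_within = 57. F = MS_between/MS_within = 1810.0/150.0 = 12.067. F_crit ≈ 3.159. Reject H₀. At least one mean differs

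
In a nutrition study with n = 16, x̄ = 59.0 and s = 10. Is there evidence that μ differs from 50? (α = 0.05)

t = (x̄ - μ₀)/(s/√n) = (59.0 - 50)/(10/√16) = 3.6. df = 15, critical t = ±2.131. Reject H₀.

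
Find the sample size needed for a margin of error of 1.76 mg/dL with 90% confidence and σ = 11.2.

n = (z*σ/E)² = (1.645×11.2/1.76)² = 109.6 → n = 110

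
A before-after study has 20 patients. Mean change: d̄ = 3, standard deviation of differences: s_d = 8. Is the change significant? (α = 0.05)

t = d̄/(s_d/√n) = 3/(8/√20) = 1.677. df = 19, critical t = ±2.093. Fail to reject H₀.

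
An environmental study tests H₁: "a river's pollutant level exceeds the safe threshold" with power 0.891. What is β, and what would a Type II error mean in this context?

β = 1 - power = 1 - 0.891 = 0.109. A Type II error is failing to reject H₀ when H₀ is false (false negative) — here, failing to conclude that a river's pollutant level exceeds the safe threshold when in fact it is true. Consequence: allowing unsafe pollution to continue.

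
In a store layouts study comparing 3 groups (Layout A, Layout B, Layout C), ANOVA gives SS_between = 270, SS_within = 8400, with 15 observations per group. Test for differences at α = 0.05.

df_between = 2, df_within = 42. F = MS_between/MS_within = 135.0/200.0 = 0.675. F_crit ≈ 3.22. Fail to reject H₀.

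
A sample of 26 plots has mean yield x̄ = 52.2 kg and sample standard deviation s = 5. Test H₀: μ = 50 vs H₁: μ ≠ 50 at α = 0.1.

t = (x̄ - μ₀)/(s/√n) = (52.2 - 50)/(5/√26) = 2.244. df = 25, critical t = ±1.708. Reject H₀.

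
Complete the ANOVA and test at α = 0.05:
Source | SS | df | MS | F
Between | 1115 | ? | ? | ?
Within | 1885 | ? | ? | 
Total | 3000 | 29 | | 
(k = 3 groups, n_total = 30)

df_between = 2, df_within = 27. MS_between = 557.5, MS_within = 69.81. F = 7.985, F_crit ≈ 3.354. Reject H₀.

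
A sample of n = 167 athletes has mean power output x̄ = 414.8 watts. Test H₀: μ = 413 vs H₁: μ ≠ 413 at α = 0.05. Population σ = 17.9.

z = (x̄ - μ₀)/(σ/√n) = (414.8 - 413)/(17.9/√167) = 1.3. Critical value: ±1.96. Since |1.3| ≤ 1.96, Fail to reject H₀.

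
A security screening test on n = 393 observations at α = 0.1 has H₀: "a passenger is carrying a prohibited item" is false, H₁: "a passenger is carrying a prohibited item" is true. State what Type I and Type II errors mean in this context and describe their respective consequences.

Type I (false positive): concluding that a passenger is carrying a prohibited item when it is not — detaining an innocent passenger — delay and inconvenience. Type II (false negative): failing to conclude that a passenger is carrying a prohibited item when it is — letting a prohibited item through — security breach. Which is costlier depends on domain priorities and is a judgement call rather than a statistical fact.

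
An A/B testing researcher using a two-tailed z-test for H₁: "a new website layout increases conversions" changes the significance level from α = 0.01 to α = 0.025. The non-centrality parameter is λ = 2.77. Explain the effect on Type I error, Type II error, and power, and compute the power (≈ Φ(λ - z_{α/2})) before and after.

Increasing α from 0.01 to 0.025:
• Type I error rate increases (α is the Type I rate by definition).
• Critical value moves from z_{α/2} = 2.576 to 2.241, so power = Φ(λ - z_{α/2}) goes from Φ(2.77 - 2.576) = 0.577 to Φ(2.77 - 2.241) = 0.702.
• Type II error rate β = 1 - power therefore decreases (0.423 → 0.298).
Appropriate when false negatives are costly — here, discarding a layout that would have improved conversions — lost revenue.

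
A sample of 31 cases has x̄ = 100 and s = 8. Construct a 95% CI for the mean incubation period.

CI = x̄ ± t*(s/√n) = 100 ± 2.042(8/√31) = (97.07, 102.93)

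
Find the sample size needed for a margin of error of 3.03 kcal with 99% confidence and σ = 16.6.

n = (z*σ/E)² = (2.576×16.6/3.03)² = 199.2 → n = 200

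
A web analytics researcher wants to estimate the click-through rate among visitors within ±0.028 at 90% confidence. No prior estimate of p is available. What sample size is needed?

Conservative approach: use p = 0.5 (maximizes p(1-p) = 0.25). n = z²(0.25)/E² = 1.645²×0.25/0.028² = 862.9 → n = 863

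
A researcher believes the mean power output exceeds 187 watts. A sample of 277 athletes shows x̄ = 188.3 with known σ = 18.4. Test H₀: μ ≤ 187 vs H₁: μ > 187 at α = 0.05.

z = 1.176. Critical value: 1.645. Fail to reject H₀.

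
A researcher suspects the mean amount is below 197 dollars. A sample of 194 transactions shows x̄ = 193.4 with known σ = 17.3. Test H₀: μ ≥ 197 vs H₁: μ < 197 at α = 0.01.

z = -2.898. Critical value: -2.33. Reject H₀.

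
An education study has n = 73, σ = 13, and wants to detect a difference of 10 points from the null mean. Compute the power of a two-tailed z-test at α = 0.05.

SE = σ/√n = 13/√73 = 1.522. Non-centrality λ = d/SE = 10/1.522 = 6.572. Power ≈ Φ(λ - z_{α/2}) = Φ(6.572 - 1.96) = Φ(4.612) = 1.0.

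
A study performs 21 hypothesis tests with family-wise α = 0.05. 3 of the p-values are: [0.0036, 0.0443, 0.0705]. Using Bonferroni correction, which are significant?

Bonferroni α = 0.05/21 = 0.00238. None of the given p-values are significant.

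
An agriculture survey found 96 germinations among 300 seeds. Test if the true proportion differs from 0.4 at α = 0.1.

p̂ = 0.32, p₀ = 0.4. z = (p̂ - p₀)/√(p₀(1-p₀)/n) = -2.828. Critical: ±1.645. Reject H₀.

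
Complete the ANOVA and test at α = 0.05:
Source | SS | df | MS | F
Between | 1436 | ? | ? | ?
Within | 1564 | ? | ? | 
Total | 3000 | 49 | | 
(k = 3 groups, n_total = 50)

df_between = 2, df_within = 47. MS_between = 718.0, MS_within = 33.28. F = 21.577, F_crit ≈ 3.195. Reject H₀.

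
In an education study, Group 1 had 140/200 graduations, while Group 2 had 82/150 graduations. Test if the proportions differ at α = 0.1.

p̂₁ = 0.7, p̂₂ = 0.547, pooled p̂ = 0.634. z = 2.947. Critical: ±1.645. Reject H₀.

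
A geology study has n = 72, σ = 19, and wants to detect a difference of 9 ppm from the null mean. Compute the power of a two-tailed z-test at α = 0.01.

SE = σ/√n = 19/√72 = 2.239. Non-centrality λ = d/SE = 9/2.239 = 4.019. Power ≈ Φ(λ - z_{α/2}) = Φ(4.019 - 2.576) = Φ(1.443) = 0.926.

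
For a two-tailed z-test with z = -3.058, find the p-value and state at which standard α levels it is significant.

p = 2·P(Z > |-3.058|) = 2·(1 - Φ(3.058)) ≈ 0.0022. Significant at α = 0.1; Significant at α = 0.05; Significant at α = 0.01.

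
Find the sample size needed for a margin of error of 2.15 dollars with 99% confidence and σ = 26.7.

n = (z*σ/E)² = (2.576×26.7/2.15)² = 1023.4 → n = 1024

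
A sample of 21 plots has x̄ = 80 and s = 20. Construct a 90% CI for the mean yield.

CI = x̄ ± t*(s/√n) = 80 ± 1.725(20/√21) = (72.47, 87.53)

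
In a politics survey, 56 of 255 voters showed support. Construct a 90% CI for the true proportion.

p̂ = 0.22. CI = p̂ ± z*√(p̂(1-p̂)/n) = (0.177, 0.262)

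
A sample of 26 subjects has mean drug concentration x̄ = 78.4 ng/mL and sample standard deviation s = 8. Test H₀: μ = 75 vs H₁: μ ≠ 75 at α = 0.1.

t = (x̄ - μ₀)/(s/√n) = (78.4 - 75)/(8/√26) = 2.167. df = 25, critical t = ±1.708. Reject H₀.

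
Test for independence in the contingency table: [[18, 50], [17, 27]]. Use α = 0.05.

χ² = 1.84. df = 1, critical = 3.841. Fail to reject H₀. No evidence of dependence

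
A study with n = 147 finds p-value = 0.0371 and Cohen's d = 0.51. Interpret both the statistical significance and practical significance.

Statistically significant (p = 0.0371 < 0.05). Cohen's d = 0.51 indicates a medium effect size. Both statistical and practical significance should be considered.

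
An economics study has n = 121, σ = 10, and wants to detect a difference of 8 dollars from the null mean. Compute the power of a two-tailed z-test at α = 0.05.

SE = σ/√n = 10/√121 = 0.909. Non-centrality λ = d/SE = 8/0.909 = 8.8. Power ≈ Φ(λ - z_{α/2}) = Φ(8.8 - 1.96) = Φ(6.84) = 1.0.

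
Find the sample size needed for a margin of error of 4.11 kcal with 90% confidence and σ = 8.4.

n = (z*σ/E)² = (1.645×8.4/4.11)² = 11.3 → n = 12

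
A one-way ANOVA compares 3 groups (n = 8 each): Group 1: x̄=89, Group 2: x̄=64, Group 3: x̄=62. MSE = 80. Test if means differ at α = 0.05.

Grand mean = 71.67. SS_between = 3621.33, MS_between = 1810.67. F = 22.633, F_crit ≈ 3.467. Reject H₀.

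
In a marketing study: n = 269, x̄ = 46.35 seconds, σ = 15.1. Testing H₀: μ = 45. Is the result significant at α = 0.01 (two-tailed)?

z = (46.35 - 45)/(15.1/√269) = 1.466. Since |z| ≤ 2.576, not significant at α = 0.01.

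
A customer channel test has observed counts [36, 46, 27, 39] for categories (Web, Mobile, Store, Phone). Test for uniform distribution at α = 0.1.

Expected = 37 each. χ² = Σ(O-E)²/E = 5.027. df = 3, critical value = 6.251. Fail to reject H₀.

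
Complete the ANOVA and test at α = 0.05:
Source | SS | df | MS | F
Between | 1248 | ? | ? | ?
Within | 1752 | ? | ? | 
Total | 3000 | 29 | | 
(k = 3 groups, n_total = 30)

df_between = 2, df_within = 27. MS_between = 624.0, MS_within = 64.89. F = 9.616, F_crit ≈ 3.354. Reject H₀.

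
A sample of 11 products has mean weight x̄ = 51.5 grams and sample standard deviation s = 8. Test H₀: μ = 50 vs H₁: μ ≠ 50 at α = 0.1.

t = (x̄ - μ₀)/(s/√n) = (51.5 - 50)/(8/√11) = 0.622. df = 10, critical t = ±1.812. Fail to reject H₀.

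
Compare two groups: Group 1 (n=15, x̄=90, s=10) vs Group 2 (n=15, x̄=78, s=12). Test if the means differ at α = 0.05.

Pooled sp = 11.05. t = 2.975, df = 28. Critical t = ±2.048. Reject H₀.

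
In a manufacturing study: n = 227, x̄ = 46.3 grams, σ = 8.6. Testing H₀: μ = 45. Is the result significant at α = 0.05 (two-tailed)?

z = (46.3 - 45)/(8.6/√227) = 2.277. Since |z| > 1.96, significant at α = 0.05.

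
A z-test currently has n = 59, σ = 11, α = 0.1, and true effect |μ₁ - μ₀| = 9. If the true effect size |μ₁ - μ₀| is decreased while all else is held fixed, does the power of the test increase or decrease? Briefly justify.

Power decreases: a smaller true effect decreases the non-centrality λ = |μ₁ - μ₀|/(σ/√n).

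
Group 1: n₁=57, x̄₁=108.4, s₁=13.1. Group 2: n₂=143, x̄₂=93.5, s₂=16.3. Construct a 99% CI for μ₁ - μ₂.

Difference = 14.9. SE = √(13.1²/57 + 16.3²/143) = 2.207. CI = (9.22, 20.58)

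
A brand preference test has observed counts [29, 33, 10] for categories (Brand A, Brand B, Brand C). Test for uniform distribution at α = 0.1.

Expected = 24 each. χ² = Σ(O-E)²/E = 12.583. df = 2, critical value = 4.605. Reject H₀.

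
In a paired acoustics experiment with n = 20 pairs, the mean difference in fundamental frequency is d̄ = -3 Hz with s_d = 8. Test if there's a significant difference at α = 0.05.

t = d̄/(s_d/√n) = -3/(8/√20) = -1.677. df = 19, critical t = ±2.093. Fail to reject H₀.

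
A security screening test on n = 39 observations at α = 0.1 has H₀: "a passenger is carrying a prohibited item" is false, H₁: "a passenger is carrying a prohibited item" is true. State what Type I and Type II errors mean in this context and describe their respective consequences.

Type I (false positive): concluding that a passenger is carrying a prohibited item when it is not — detaining an innocent passenger — delay and inconvenience. Type II (false negative): failing to conclude that a passenger is carrying a prohibited item when it is — letting a prohibited item through — security breach. Which is costlier depends on domain priorities and is a judgement call rather than a statistical fact.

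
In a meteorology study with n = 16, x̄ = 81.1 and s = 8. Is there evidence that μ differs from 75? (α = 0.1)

t = (x̄ - μ₀)/(s/√n) = (81.1 - 75)/(8/√16) = 3.05. df = 15, critical t = ±1.753. Reject H₀.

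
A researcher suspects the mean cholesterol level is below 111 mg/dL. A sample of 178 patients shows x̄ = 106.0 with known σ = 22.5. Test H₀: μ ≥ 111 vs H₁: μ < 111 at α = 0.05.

z = -2.965. Critical value: -1.645. Reject H₀.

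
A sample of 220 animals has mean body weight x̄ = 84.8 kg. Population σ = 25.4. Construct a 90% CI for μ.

CI = x̄ ± z*(σ/√n) = 84.8 ± 1.645(25.4/√220) = 84.8 ± 2.82 = (81.98, 87.62)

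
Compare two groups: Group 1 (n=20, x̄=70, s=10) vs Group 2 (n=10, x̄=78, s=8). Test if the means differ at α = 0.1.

Pooled sp = 9.4. t = -2.197, df = 28. Critical t = ±1.701. Reject H₀.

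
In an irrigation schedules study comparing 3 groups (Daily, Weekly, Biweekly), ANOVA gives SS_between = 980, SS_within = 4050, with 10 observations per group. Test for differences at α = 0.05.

df_between = 2, df_within = 27. F = MS_between/MS_within = 490.0/150.0 = 3.267. F_crit ≈ 3.354. Fail to reject H₀.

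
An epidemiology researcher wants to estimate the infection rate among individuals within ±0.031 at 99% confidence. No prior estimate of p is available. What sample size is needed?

Conservative approach: use p = 0.5 (maximizes p(1-p) = 0.25). n = z²(0.25)/E² = 2.576²×0.25/0.031² = 1726.3 → n = 1727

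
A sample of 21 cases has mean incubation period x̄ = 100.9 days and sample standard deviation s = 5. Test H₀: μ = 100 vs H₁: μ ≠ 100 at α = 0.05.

t = (x̄ - μ₀)/(s/√n) = (100.9 - 100)/(5/√21) = 0.825. df = 20, critical t = ±2.086. Fail to reject H₀.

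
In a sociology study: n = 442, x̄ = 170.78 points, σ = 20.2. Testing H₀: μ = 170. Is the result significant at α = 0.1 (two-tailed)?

z = (170.78 - 170)/(20.2/√442) = 0.812. Since |z| ≤ 1.645, not significant at α = 0.1.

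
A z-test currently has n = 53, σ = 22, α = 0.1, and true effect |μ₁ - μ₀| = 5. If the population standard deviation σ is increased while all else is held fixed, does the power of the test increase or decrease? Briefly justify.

Power decreases: a larger σ inflates the standard error σ/√n, pulling the sampling distribution under H₁ back toward the critical value.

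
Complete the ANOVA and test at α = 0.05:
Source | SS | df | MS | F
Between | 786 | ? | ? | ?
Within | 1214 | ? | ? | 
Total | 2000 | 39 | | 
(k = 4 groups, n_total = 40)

df_between = 3, df_within = 36. MS_between = 262.0, MS_within = 33.72. F = 7.769, F_crit ≈ 2.866. Reject H₀.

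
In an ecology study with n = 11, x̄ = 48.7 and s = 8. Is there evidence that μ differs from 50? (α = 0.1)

t = (x̄ - μ₀)/(s/√n) = (48.7 - 50)/(8/√11) = -0.539. df = 10, critical t = ±1.812. Fail to reject H₀.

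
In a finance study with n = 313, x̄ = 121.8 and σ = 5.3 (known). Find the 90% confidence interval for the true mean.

CI = x̄ ± z*(σ/√n) = 121.8 ± 1.645(5.3/√313) = 121.8 ± 0.49 = (121.31, 122.29)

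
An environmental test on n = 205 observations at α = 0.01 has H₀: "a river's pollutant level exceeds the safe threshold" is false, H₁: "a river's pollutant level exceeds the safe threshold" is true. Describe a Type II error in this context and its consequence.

Type II error: failing to reject H₀ when it is false — concluding that a river's pollutant level exceeds the safe threshold is not supported when in fact it is. Consequence: allowing unsafe pollution to continue.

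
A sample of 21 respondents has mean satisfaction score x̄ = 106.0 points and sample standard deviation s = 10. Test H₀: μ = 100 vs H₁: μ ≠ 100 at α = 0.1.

t = (x̄ - μ₀)/(s/√n) = (106.0 - 100)/(10/√21) = 2.75. df = 20, critical t = ±1.725. Reject H₀.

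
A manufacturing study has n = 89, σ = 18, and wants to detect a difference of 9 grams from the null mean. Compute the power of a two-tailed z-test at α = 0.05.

SE = σ/√n = 18/√89 = 1.908. Non-centrality λ = d/SE = 9/1.908 = 4.717. Power ≈ Φ(λ - z_{α/2}) = Φ(4.717 - 1.96) = Φ(2.757) = 0.997.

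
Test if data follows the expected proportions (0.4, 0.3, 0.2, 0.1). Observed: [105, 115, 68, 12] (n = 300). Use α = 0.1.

Expected: [120.0, 90.0, 60.0, 30.0]. χ² = 20.686. df = 3, critical = 6.251. Reject H₀.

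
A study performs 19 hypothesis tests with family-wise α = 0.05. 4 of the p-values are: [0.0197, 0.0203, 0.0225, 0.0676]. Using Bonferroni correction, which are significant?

Bonferroni α = 0.05/19 = 0.00263. None of the given p-values are significant.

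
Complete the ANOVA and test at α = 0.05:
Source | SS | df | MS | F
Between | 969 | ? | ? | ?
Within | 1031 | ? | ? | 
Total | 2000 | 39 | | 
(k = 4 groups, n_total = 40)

df_between = 3, df_within = 36. MS_between = 323.0, MS_within = 28.64. F = 11.278, F_crit ≈ 2.866. Reject H₀.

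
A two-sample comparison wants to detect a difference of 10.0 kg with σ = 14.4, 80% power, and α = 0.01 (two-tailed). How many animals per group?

n per group = 2(z_α/2 + z_β)²σ²/d² = 2×(2.576 + 0.84)²×14.4²/10.0² = 48.4 → n = 49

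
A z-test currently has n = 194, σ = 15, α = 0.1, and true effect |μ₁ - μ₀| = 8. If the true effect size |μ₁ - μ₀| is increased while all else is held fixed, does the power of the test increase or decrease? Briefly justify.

Power increases: a larger true effect increases the non-centrality λ = |μ₁ - μ₀|/(σ/√n).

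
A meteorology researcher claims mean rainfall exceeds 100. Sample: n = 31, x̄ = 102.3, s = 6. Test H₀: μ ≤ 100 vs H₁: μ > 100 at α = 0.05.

t = (102.3 - 100)/(6/√31) = 2.134, df = 30. Critical t = 1.697. Reject H₀.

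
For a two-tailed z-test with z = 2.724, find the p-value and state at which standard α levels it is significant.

p = 2·P(Z > |2.724|) = 2·(1 - Φ(2.724)) ≈ 0.0064. Significant at α = 0.1; Significant at α = 0.05; Significant at α = 0.01.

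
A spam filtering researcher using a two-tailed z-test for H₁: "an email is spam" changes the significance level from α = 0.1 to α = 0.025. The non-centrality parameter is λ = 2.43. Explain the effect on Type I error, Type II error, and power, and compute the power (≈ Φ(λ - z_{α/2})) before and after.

Decreasing α from 0.1 to 0.025:
• Type I error rate decreases (α is the Type I rate by definition).
• Critical value moves from z_{α/2} = 1.645 to 2.241, so power = Φ(λ - z_{α/2}) goes from Φ(2.43 - 1.645) = 0.784 to Φ(2.43 - 2.241) = 0.575.
• Type II error rate β = 1 - power therefore increases (0.216 → 0.425).
Appropriate when false positives are costly — here, a legitimate email is sent to the spam folder and the user misses it.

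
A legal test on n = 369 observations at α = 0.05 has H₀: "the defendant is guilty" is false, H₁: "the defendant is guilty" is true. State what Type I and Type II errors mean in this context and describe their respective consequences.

Type I (false positive): concluding that the defendant is guilty when it is not — convicting an innocent person. Type II (false negative): failing to conclude that the defendant is guilty when it is — acquitting a guilty person. Which is costlier depends on domain priorities and is a judgement call rather than a statistical fact.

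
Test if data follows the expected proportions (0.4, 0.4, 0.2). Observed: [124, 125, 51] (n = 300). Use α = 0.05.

Expected: [120.0, 120.0, 60.0]. χ² = 1.692. df = 2, critical = 5.991. Fail to reject H₀.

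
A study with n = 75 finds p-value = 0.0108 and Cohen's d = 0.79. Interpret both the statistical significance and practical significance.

Statistically significant (p = 0.0108 < 0.05). Cohen's d = 0.79 indicates a medium effect size. Both statistical and practical significance should be considered.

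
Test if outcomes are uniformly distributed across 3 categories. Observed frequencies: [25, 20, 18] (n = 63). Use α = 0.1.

Expected = 21 each. χ² = Σ(O-E)²/E = 1.238. df = 2, critical value = 4.605. Fail to reject H₀.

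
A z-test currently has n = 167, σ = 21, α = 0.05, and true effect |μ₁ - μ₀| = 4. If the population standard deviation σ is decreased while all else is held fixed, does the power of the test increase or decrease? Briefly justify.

Power increases: a smaller σ shrinks the standard error σ/√n, moving the sampling distribution under H₁ further from the critical value.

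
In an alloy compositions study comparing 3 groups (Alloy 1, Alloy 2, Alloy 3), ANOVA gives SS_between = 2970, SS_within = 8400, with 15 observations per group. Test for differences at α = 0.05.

df_between = 2, df_within = 42. F = MS_between/MS_within = 1485.0/200.0 = 7.425. F_crit ≈ 3.22. Reject H₀. At least one mean differs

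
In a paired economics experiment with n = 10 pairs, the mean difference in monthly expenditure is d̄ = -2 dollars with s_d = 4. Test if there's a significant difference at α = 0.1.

t = d̄/(s_d/√n) = -2/(4/√10) = -1.581. df = 9, critical t = ±1.833. Fail to reject H₀.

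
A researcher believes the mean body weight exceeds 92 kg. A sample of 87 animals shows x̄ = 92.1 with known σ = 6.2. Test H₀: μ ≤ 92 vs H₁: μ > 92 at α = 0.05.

z = 0.15. Critical value: 1.645. Fail to reject H₀.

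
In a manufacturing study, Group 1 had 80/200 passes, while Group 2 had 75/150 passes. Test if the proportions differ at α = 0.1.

p̂₁ = 0.4, p̂₂ = 0.5, pooled p̂ = 0.443. z = -1.864. Critical: ±1.645. Reject H₀.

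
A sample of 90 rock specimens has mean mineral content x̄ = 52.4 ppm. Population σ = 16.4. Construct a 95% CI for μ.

CI = x̄ ± z*(σ/√n) = 52.4 ± 1.96(16.4/√90) = 52.4 ± 3.39 = (49.01, 55.79)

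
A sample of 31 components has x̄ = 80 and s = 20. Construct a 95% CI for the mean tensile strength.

CI = x̄ ± t*(s/√n) = 80 ± 2.042(20/√31) = (72.66, 87.34)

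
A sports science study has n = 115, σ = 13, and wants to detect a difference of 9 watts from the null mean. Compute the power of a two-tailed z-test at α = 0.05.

SE = σ/√n = 13/√115 = 1.212. Non-centrality λ = d/SE = 9/1.212 = 7.424. Power ≈ Φ(λ - z_{α/2}) = Φ(7.424 - 1.96) = Φ(5.464) = 1.0.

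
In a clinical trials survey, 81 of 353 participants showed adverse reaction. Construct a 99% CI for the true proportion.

p̂ = 0.229. CI = p̂ ± z*√(p̂(1-p̂)/n) = (0.172, 0.287)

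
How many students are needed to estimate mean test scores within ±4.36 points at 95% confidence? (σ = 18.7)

n = (z*σ/E)² = (1.96×18.7/4.36)² = 70.7 → n = 71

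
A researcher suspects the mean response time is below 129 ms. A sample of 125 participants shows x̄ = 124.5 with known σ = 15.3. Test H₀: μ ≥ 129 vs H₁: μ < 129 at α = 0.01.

z = -3.288. Critical value: -2.33. Reject H₀.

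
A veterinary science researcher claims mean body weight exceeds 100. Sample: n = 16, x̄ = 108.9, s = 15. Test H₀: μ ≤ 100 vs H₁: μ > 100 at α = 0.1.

t = (108.9 - 100)/(15/√16) = 2.373, df = 15. Critical t = 1.341. Reject H₀.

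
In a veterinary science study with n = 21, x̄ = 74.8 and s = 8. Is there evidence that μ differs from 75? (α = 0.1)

t = (x̄ - μ₀)/(s/√n) = (74.8 - 75)/(8/√21) = -0.115. df = 20, critical t = ±1.725. Fail to reject H₀.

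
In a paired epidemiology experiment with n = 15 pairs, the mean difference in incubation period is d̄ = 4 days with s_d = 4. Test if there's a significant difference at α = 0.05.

t = d̄/(s_d/√n) = 4/(4/√15) = 3.873. df = 14, critical t = ±2.145. Reject H₀.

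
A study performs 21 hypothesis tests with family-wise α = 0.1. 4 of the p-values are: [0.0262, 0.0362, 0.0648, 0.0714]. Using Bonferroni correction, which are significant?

Bonferroni α = 0.1/21 = 0.00476. None of the given p-values are significant.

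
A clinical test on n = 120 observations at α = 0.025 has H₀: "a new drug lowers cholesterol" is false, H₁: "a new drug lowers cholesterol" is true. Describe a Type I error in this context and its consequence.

Type I error: rejecting H₀ when it is true — concluding that a new drug lowers cholesterol when in fact it is not. Consequence: approving an ineffective drug — patients take a useless medication and may skip effective alternatives.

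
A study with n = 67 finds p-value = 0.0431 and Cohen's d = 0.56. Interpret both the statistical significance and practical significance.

Statistically significant (p = 0.0431 < 0.05). Cohen's d = 0.56 indicates a medium effect size. Both statistical and practical significance should be considered.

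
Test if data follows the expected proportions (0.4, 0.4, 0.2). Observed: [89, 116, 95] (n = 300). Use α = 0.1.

Expected: [120.0, 120.0, 60.0]. χ² = 28.558. df = 2, critical = 4.605. Reject H₀.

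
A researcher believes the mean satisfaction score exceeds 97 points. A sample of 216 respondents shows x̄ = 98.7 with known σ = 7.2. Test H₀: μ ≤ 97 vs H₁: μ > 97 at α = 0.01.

z = 3.47. Critical value: 2.33. Reject H₀.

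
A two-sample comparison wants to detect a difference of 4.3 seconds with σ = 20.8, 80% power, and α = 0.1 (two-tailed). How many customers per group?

n per group = 2(z_α/2 + z_β)²σ²/d² = 2×(1.645 + 0.84)²×20.8²/4.3² = 289.0 → n = 289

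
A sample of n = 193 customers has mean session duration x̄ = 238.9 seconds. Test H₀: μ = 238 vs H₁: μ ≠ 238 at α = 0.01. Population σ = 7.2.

z = (x̄ - μ₀)/(σ/√n) = (238.9 - 238)/(7.2/√193) = 1.737. Critical value: ±2.576. Since |1.737| ≤ 2.576, Fail to reject H₀.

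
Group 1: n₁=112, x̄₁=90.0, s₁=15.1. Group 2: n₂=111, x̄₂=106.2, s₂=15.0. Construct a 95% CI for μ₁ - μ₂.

Difference = -16.2. SE = √(15.1²/112 + 15.0²/111) = 2.016. CI = (-20.15, -12.25)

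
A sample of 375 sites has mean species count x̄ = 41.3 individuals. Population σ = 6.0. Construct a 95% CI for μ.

CI = x̄ ± z*(σ/√n) = 41.3 ± 1.96(6.0/√375) = 41.3 ± 0.61 = (40.69, 41.91)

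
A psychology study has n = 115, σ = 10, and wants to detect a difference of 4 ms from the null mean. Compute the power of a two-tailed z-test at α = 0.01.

SE = σ/√n = 10/√115 = 0.933. Non-centrality λ = d/SE = 4/0.933 = 4.29. Power ≈ Φ(λ - z_{α/2}) = Φ(4.29 - 2.576) = Φ(1.714) = 0.957.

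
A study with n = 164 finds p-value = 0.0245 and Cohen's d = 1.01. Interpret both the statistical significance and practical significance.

Statistically significant (p = 0.0245 < 0.05). Cohen's d = 1.01 indicates a large effect size. Both statistical and practical significance should be considered.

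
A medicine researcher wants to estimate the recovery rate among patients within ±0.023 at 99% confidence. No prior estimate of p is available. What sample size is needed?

Conservative approach: use p = 0.5 (maximizes p(1-p) = 0.25). n = z²(0.25)/E² = 2.576²×0.25/0.023² = 3136.0 → n = 3136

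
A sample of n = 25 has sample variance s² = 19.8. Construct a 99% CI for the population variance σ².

df = 24. χ²_{0.005} = 45.559, χ²_{0.995} = 9.886. CI for σ² = ((n-1)s²/χ²_{α/2}, (n-1)s²/χ²_{1-α/2}) = (24·19.8/45.559, 24·19.8/9.886) = (10.43, 48.07)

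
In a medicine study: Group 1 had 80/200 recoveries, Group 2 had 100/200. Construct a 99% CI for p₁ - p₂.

p̂₁ = 0.4, p̂₂ = 0.5. Difference = -0.1. CI = (-0.228, 0.028)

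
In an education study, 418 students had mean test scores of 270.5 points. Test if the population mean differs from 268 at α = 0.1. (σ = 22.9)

z = (x̄ - μ₀)/(σ/√n) = (270.5 - 268)/(22.9/√418) = 2.232. Critical value: ±1.645. Since |2.232| > 1.645, Reject H₀.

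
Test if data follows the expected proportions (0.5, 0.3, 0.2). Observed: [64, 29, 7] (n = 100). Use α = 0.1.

Expected: [50.0, 30.0, 20.0]. χ² = 12.403. df = 2, critical = 4.605. Reject H₀.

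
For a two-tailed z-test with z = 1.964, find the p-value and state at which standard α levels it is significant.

p = 2·P(Z > |1.964|) = 2·(1 - Φ(1.964)) ≈ 0.0495. Significant at α = 0.1; Significant at α = 0.05.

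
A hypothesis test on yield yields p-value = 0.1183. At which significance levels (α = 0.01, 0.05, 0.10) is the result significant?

p = 0.1183. Not significant at any of the given levels.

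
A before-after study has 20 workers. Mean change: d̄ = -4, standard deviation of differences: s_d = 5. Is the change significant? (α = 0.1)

t = d̄/(s_d/√n) = -4/(5/√20) = -3.578. df = 19, critical t = ±1.729. Reject H₀.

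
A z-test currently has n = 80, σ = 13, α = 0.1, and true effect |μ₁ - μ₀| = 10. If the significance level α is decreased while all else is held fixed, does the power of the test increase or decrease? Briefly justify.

Power decreases: a smaller α raises the critical value, so less of the H₁ sampling distribution falls in the rejection region.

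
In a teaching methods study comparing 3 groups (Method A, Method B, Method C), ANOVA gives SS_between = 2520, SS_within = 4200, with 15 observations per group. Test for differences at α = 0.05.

df_between = 2, df_within = 42. F = MS_between/MS_within = 1260.0/100.0 = 12.6. F_crit ≈ 3.22. Reject H₀. At least one mean differs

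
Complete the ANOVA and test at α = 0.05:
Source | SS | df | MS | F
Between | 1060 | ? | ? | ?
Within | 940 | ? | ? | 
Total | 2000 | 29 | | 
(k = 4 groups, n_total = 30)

df_between = 3, df_within = 26. MS_between = 353.33, MS_within = 36.15. F = 9.773, F_crit ≈ 2.975. Reject H₀.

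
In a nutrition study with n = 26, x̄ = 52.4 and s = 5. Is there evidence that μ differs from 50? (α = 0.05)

t = (x̄ - μ₀)/(s/√n) = (52.4 - 50)/(5/√26) = 2.448. df = 25, critical t = ±2.06. Reject H₀.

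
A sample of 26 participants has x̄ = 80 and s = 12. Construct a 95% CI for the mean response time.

CI = x̄ ± t*(s/√n) = 80 ± 2.06(12/√26) = (75.15, 84.85)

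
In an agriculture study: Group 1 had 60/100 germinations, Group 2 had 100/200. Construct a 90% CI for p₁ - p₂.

p̂₁ = 0.6, p̂₂ = 0.5. Difference = 0.1. CI = (0.001, 0.199)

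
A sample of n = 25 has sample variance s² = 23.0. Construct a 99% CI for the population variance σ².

df = 24. χ²_{0.005} = 45.559, χ²_{0.995} = 9.886. CI for σ² = ((n-1)s²/χ²_{α/2}, (n-1)s²/χ²_{1-α/2}) = (24·23.0/45.559, 24·23.0/9.886) = (12.12, 55.84)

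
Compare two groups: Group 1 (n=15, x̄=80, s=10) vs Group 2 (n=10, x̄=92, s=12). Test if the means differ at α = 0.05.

Pooled sp = 10.83. t = -2.715, df = 23. Critical t = ±2.069. Reject H₀.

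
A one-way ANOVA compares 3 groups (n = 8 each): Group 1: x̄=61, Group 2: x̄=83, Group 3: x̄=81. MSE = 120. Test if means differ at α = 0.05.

Grand mean = 75.0. SS_between = 2368.0, MS_between = 1184.0. F = 9.867, F_crit ≈ 3.467. Reject H₀.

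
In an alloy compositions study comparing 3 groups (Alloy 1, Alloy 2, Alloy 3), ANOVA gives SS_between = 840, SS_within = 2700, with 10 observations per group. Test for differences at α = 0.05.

df_between = 2, df_within = 27. F = MS_between/MS_within = 420.0/100.0 = 4.2. F_crit ≈ 3.354. Reject H₀. At least one mean differs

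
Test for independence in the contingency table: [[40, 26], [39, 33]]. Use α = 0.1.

χ² = 0.583. df = 1, critical = 2.706. Fail to reject H₀. No evidence of dependence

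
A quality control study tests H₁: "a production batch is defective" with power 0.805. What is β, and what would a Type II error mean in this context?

β = 1 - power = 1 - 0.805 = 0.195. A Type II error is failing to reject H₀ when H₀ is false (false negative) — here, failing to conclude that a production batch is defective when in fact it is true. Consequence: shipping a defective batch — faulty products reach customers.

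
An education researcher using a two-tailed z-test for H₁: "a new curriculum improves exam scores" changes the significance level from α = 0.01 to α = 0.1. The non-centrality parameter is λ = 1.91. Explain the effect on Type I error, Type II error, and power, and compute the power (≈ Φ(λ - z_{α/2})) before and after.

Increasing α from 0.01 to 0.1:
• Type I error rate increases (α is the Type I rate by definition).
• Critical value moves from z_{α/2} = 2.576 to 1.645, so power = Φ(λ - z_{α/2}) goes from Φ(1.91 - 2.576) = 0.253 to Φ(1.91 - 1.645) = 0.604.
• Type II error rate β = 1 - power therefore decreases (0.747 → 0.396).
Appropriate when false negatives are costly — here, keeping the old curriculum when the new one would have helped students.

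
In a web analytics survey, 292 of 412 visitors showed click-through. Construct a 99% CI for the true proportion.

p̂ = 0.709. CI = p̂ ± z*√(p̂(1-p̂)/n) = (0.651, 0.766)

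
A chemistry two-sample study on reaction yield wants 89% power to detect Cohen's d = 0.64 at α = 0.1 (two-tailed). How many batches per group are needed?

z_{α/2} = 1.645, z_β = Φ⁻¹(0.89) = 1.227. For medium effect (d = 0.64): n per group = 2(z_{α/2} + z_β)²/d² = 2(1.645 + 1.227)²/0.64² = 40.3 → 41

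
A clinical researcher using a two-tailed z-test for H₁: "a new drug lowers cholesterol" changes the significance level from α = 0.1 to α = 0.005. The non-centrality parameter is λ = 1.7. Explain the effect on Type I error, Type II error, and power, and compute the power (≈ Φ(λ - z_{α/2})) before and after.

Decreasing α from 0.1 to 0.005:
• Type I error rate decreases (α is the Type I rate by definition).
• Critical value moves from z_{α/2} = 1.645 to 2.807, so power = Φ(λ - z_{α/2}) goes from Φ(1.7 - 1.645) = 0.522 to Φ(1.7 - 2.807) = 0.134.
• Type II error rate β = 1 - power therefore increases (0.478 → 0.866).
Appropriate when false positives are costly — here, approving an ineffective drug — patients take a useless medication and may skip effective alternatives.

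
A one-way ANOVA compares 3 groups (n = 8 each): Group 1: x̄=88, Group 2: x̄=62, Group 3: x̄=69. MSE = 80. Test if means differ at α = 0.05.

Grand mean = 73.0. SS_between = 2896.0, MS_between = 1448.0. F = 18.1, F_crit ≈ 3.467. Reject H₀.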